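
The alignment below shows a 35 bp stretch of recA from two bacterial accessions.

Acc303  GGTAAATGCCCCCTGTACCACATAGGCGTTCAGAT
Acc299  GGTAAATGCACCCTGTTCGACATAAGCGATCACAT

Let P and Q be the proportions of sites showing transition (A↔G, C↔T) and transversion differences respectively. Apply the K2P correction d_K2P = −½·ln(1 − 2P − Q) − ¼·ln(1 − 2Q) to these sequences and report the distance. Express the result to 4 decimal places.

0.1957

The sequences differ at positions 10 (C/A, transversion), 17 (A/T, transversion), 19 (C/G, transversion), 25 (G/A, transition), 29 (T/A, transversion), 33 (G/C, transversion).
Of the 6 differences, 1 transition and 5 transversions over 35 sites: P = 1/35 = 0.028571, Q = 5/35 = 0.142857.
d = −0.5·ln(0.800001) − 0.25·ln(0.714286) = −0.5·(-0.223142) − 0.25·(-0.336472) = 0.1957.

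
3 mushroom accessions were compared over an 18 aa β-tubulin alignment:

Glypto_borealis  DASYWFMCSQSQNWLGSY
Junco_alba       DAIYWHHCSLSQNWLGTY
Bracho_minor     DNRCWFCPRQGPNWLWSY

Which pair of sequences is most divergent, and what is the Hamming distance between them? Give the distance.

12

Pairwise Hamming distances:
  Glypto_borealis vs Junco_alba: 5
  Glypto_borealis vs Bracho_minor: 9
  Junco_alba vs Bracho_minor: 12
The largest is 12, between Junco_alba and Bracho_minor.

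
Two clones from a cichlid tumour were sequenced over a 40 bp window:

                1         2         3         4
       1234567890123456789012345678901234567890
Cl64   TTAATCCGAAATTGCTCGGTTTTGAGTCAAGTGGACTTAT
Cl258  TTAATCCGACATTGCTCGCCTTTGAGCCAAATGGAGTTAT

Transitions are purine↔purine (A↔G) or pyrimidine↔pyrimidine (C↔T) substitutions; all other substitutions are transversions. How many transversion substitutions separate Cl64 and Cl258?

Differing sites — 10:A/C (Tv); 19:G/C (Tv); 20:T/C (Ti); 27:T/C (Ti); 31:G/A (Ti); 36:C/G (Tv).
Of the 6 differences, 3 transitions and 3 transversions, so the answer is 3.

3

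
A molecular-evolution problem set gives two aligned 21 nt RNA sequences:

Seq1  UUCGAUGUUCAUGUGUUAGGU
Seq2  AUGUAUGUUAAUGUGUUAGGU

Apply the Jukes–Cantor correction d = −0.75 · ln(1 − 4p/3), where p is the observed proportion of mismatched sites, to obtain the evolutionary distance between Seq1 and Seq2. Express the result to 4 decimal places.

Differing sites — 1:U/A; 3:C/G; 4:G/U; 10:C/A.
p = 4/21 = 0.190476.
d = −0.75 · ln(1 − (4/3)·0.190476) = −0.75 · ln(0.746032) = −0.75 · (-0.292987) = 0.2197.

0.2197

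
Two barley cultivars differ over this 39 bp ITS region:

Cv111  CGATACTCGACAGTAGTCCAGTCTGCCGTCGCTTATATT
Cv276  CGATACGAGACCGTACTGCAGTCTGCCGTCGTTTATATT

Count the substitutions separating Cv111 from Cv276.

Mismatches occur at site 7 (T/G), site 8 (C/A), site 12 (A/C), site 16 (G/C), site 18 (C/G), site 32 (C/T).
That gives 6 mismatches out of 39 aligned sites, so the Hamming distance is 6.

6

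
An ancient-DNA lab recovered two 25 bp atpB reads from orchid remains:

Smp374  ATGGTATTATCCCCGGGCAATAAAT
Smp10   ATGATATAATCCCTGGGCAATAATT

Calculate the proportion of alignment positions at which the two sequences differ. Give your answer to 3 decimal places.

Mismatches occur at site 4 (G→A), site 8 (T→A), site 14 (C→T), site 24 (A→T).
There are 4 differences over 25 sites, so p = 4/25 = 0.160.

0.160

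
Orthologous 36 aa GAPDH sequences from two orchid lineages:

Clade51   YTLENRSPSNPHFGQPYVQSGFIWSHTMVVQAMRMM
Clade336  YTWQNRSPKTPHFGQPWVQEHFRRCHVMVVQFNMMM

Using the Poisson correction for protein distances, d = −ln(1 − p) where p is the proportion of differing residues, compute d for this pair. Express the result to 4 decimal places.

Differing sites — 3:L/W; 4:E/Q; 9:S/K; 10:N/T; 17:Y/W; 20:S/E; 21:G/H; 23:I/R; 24:W/R; 25:S/C; 27:T/V; 32:A/F; 33:M/N; 34:R/M.
p = 14/36 = 0.388889.
d = −ln(1 − 0.388889) = −ln(0.611111) = 0.4925.

0.4925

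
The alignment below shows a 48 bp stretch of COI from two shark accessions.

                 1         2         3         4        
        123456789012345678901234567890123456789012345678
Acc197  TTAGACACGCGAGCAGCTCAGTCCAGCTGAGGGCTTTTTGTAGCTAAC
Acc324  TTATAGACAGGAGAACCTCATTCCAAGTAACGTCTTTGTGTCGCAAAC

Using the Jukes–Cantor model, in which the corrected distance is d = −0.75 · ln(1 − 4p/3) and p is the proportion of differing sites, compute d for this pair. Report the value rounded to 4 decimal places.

Differing sites — 4:G/T; 6:C/G; 9:G/A; 10:C/G; 14:C/A; 16:G/C; 21:G/T; 26:G/A; 27:C/G; 29:G/A; 31:G/C; 33:G/T; 38:T/G; 42:A/C; 45:T/A.
p = 15/48 = 0.312500.
d = −0.75 · ln(1 − (4/3)·0.312500) = −0.75 · ln(0.583333) = −0.75 · (-0.538997) = 0.4042.

0.4042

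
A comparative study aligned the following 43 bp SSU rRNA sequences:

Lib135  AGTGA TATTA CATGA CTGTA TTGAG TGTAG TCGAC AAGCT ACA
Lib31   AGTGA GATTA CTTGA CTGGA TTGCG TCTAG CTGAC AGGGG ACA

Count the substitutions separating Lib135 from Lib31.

10

Mismatches occur at site 6 (T↔G), site 12 (A↔T), site 19 (T↔G), site 24 (A↔C), site 27 (G↔C), site 31 (T↔C), site 32 (C↔T), site 37 (A↔G), site 39 (C↔G), site 40 (T↔G).
That gives 10 mismatches out of 43 aligned sites, so the Hamming distance is 10.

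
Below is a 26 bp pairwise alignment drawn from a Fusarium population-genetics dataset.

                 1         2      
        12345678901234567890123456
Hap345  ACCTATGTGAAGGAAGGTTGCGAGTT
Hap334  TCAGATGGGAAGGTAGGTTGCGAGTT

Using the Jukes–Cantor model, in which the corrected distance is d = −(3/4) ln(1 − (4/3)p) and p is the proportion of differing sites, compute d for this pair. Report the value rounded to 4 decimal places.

0.2222

Differing sites — 1:A/T; 3:C/A; 4:T/G; 8:T/G; 14:A/T.
p = 5/26 = 0.192308.
d = −0.75 · ln(1 − (4/3)·0.192308) = −0.75 · ln(0.743589) = −0.75 · (-0.296267) = 0.2222.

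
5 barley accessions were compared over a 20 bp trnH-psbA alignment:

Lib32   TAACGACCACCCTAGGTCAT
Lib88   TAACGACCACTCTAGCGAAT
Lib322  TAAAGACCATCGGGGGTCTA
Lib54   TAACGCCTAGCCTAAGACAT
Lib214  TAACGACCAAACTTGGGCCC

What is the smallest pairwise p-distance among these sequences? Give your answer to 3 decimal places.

Pairwise Hamming distances:
  Lib32 vs Lib88: 4
  Lib32 vs Lib322: 7
  Lib32 vs Lib54: 5
  Lib32 vs Lib214: 6
  Lib88 vs Lib322: 11
  Lib88 vs Lib54: 8
  Lib88 vs Lib214: 7
  Lib322 vs Lib54: 11
  Lib322 vs Lib214: 9
  Lib54 vs Lib214: 9
The smallest is 4 mismatches, between Lib32 and Lib88; p = 4/20 = 0.200.

0.200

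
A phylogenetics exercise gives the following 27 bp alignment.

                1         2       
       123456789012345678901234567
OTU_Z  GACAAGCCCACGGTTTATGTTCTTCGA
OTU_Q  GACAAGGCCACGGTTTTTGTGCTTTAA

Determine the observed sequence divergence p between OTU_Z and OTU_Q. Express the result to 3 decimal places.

Differing sites — 7:C/G; 17:A/T; 21:T/G; 25:C/T; 26:G/A.
There are 5 differences over 27 sites, so p = 5/27 = 0.185.

0.185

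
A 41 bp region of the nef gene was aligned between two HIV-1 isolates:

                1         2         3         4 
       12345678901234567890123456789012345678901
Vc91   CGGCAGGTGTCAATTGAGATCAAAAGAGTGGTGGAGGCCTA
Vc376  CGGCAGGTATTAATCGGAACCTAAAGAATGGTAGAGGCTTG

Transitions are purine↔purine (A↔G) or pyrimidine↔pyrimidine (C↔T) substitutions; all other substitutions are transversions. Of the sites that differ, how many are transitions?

The sequences differ at positions 9 (G/A, transition), 11 (C/T, transition), 15 (T/C, transition), 17 (A/G, transition), 18 (G/A, transition), 20 (T/C, transition), 22 (A/T, transversion), 28 (G/A, transition), 33 (G/A, transition), 39 (C/T, transition), 41 (A/G, transition).
Of the 11 differences, 10 transitions and 1 transversion, so the answer is 10.

10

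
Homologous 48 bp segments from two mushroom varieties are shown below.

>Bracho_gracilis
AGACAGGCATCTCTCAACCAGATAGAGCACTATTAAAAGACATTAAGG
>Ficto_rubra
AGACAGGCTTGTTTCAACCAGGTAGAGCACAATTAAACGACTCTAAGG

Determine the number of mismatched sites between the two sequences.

8

The sequences differ at positions 9 (A/T), 11 (C/G), 13 (C/T), 22 (A/G), 31 (T/A), 38 (A/C), 42 (A/T), 43 (T/C).
That gives 8 mismatches out of 48 aligned sites, so the Hamming distance is 8.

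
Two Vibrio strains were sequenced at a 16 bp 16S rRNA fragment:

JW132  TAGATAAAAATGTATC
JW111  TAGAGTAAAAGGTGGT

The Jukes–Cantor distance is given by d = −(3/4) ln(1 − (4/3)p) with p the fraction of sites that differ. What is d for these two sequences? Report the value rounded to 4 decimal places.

The sequences differ at positions 5 (T/G), 6 (A/T), 11 (T/G), 14 (A/G), 15 (T/G), 16 (C/T).
p = 6/16 = 0.375000.
d = −0.75 · ln(1 − (4/3)·0.375000) = −0.75 · ln(0.500000) = −0.75 · (-0.693147) = 0.5199.

0.5199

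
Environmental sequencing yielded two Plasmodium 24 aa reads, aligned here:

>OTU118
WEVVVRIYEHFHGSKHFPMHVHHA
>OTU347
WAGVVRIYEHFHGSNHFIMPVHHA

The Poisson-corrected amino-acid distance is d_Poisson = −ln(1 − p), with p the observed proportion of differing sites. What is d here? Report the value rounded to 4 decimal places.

Differing sites — 2:E/A; 3:V/G; 15:K/N; 18:P/I; 20:H/P.
p = 5/24 = 0.208333.
d = −ln(1 − 0.208333) = −ln(0.791667) = 0.2336.

0.2336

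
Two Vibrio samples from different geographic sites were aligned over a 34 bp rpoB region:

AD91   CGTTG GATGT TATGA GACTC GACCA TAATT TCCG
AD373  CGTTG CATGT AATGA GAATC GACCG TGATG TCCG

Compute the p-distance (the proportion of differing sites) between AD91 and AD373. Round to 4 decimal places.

0.1765

Mismatches occur at site 6 (G↔C), site 11 (T↔A), site 18 (C↔A), site 25 (A↔G), site 27 (A↔G), site 30 (T↔G).
There are 6 differences over 34 sites, so p = 6/34 = 0.1765.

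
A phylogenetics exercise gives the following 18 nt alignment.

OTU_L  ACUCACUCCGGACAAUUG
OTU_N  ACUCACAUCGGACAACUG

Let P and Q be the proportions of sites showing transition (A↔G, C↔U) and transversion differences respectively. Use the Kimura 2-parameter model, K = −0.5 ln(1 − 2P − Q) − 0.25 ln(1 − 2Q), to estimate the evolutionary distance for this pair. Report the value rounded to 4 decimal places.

0.1922

Mismatches occur at site 7 (U→A, transversion), site 8 (C→U, transition), site 16 (U→C, transition).
Of the 3 differences, 2 transitions and 1 transversion over 18 sites: P = 2/18 = 0.111111, Q = 1/18 = 0.055556.
d = −0.5·ln(0.722222) − 0.25·ln(0.888888) = −0.5·(-0.325423) − 0.25·(-0.117784) = 0.1922.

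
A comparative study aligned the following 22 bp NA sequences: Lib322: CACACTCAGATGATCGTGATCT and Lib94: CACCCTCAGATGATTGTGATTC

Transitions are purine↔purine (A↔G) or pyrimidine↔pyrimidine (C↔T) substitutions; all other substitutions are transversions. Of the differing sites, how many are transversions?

1

The sequences differ at positions 4 (A/C, transversion), 15 (C/T, transition), 21 (C/T, transition), 22 (T/C, transition).
Of the 4 differences, 3 transitions and 1 transversion, so the answer is 1.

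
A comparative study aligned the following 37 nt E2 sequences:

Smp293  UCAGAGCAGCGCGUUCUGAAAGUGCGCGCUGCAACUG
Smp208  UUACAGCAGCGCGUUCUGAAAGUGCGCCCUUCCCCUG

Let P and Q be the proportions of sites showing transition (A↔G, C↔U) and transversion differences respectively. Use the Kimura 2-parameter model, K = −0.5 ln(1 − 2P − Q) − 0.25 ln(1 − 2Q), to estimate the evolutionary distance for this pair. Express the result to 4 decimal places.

Mismatches occur at site 2 (C↔U, transition), site 4 (G↔C, transversion), site 28 (G↔C, transversion), site 31 (G↔U, transversion), site 33 (A↔C, transversion), site 34 (A↔C, transversion).
Of the 6 differences, 1 transition and 5 transversions over 37 sites: P = 1/37 = 0.027027, Q = 5/37 = 0.135135.
d = −0.5·ln(0.810811) − 0.25·ln(0.729730) = −0.5·(-0.209720) − 0.25·(-0.315081) = 0.1836.

0.1836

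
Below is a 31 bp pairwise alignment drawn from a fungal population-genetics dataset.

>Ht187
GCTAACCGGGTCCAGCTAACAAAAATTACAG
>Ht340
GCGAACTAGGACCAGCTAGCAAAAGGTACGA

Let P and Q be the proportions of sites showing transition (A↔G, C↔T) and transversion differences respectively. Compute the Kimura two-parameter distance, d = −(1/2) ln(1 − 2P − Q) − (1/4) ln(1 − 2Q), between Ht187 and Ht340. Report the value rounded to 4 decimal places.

0.3845

Differing sites — 3:T/G (Tv); 7:C/T (Ti); 8:G/A (Ti); 11:T/A (Tv); 19:A/G (Ti); 25:A/G (Ti); 26:T/G (Tv); 30:A/G (Ti); 31:G/A (Ti).
Of the 9 differences, 6 transitions and 3 transversions over 31 sites: P = 6/31 = 0.193548, Q = 3/31 = 0.096774.
d = −0.5·ln(0.516130) − 0.25·ln(0.806452) = −0.5·(-0.661397) − 0.25·(-0.215111) = 0.3845.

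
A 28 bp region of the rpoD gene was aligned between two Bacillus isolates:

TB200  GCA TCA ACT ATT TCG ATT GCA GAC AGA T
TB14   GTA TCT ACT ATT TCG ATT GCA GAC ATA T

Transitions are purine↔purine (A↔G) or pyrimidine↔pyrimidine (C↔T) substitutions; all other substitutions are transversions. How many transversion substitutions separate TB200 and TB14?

2

Mismatches occur at site 2 (C→T, transition), site 6 (A→T, transversion), site 26 (G→T, transversion).
Of the 3 differences, 1 transition and 2 transversions, so the answer is 2.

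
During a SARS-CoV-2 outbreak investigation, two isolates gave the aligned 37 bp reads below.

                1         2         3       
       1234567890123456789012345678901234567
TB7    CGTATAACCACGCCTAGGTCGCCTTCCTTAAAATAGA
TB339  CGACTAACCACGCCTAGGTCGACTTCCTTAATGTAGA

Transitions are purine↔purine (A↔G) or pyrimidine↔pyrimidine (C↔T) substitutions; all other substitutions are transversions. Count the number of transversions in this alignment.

The sequences differ at positions 3 (T/A, transversion), 4 (A/C, transversion), 22 (C/A, transversion), 32 (A/T, transversion), 33 (A/G, transition).
Of the 5 differences, 1 transition and 4 transversions, so the answer is 4.

4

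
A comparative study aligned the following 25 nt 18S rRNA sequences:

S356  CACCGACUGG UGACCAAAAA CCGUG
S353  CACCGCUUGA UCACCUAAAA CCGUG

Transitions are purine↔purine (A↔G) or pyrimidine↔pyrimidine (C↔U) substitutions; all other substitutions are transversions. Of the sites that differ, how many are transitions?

Mismatches occur at site 6 (A/C, transversion), site 7 (C/U, transition), site 10 (G/A, transition), site 12 (G/C, transversion), site 16 (A/U, transversion).
Of the 5 differences, 2 transitions and 3 transversions, so the answer is 2.

2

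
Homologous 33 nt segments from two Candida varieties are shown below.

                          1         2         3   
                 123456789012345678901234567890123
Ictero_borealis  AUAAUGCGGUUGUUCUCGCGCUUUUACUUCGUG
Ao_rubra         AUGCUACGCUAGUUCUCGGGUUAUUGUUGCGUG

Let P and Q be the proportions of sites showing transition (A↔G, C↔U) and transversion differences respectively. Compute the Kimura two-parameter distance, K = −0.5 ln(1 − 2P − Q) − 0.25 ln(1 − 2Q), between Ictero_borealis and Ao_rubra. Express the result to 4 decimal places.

The sequences differ at positions 3 (A/G, transition), 4 (A/C, transversion), 6 (G/A, transition), 9 (G/C, transversion), 11 (U/A, transversion), 19 (C/G, transversion), 21 (C/U, transition), 23 (U/A, transversion), 26 (A/G, transition), 27 (C/U, transition), 29 (U/G, transversion).
Of the 11 differences, 5 transitions and 6 transversions over 33 sites: P = 5/33 = 0.151515, Q = 6/33 = 0.181818.
d = −0.5·ln(0.515152) − 0.25·ln(0.636364) = −0.5·(-0.663293) − 0.25·(-0.451985) = 0.4446.

0.4446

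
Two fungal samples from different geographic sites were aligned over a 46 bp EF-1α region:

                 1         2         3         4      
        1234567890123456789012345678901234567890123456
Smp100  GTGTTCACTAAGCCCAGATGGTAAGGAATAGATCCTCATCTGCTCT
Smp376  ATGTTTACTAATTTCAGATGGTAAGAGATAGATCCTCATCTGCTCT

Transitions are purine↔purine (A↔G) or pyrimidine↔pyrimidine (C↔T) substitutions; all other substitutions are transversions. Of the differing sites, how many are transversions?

1

Mismatches occur at site 1 (G→A, transition), site 6 (C→T, transition), site 12 (G→T, transversion), site 13 (C→T, transition), site 14 (C→T, transition), site 26 (G→A, transition), site 27 (A→G, transition).
Of the 7 differences, 6 transitions and 1 transversion, so the answer is 1.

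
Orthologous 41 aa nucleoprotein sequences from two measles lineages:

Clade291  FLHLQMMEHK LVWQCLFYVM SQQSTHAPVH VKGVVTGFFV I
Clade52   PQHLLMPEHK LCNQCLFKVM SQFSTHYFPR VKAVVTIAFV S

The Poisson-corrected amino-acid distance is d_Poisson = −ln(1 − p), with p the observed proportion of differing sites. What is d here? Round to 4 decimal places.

0.4947

The sequences differ at positions 1 (F/P), 2 (L/Q), 5 (Q/L), 7 (M/P), 12 (V/C), 13 (W/N), 18 (Y/K), 23 (Q/F), 27 (A/Y), 28 (P/F), 29 (V/P), 30 (H/R), 33 (G/A), 37 (G/I), 38 (F/A), 41 (I/S).
p = 16/41 = 0.390244.
d = −ln(1 − 0.390244) = −ln(0.609756) = 0.4947.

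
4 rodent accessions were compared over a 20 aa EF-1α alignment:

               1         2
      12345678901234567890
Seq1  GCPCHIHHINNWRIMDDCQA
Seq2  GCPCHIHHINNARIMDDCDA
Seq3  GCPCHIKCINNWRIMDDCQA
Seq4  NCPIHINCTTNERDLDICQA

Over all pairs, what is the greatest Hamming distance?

11

Pairwise Hamming distances:
  Seq1 vs Seq2: 2
  Seq1 vs Seq3: 2
  Seq1 vs Seq4: 10
  Seq2 vs Seq3: 4
  Seq2 vs Seq4: 11
  Seq3 vs Seq4: 9
The largest is 11, between Seq2 and Seq4.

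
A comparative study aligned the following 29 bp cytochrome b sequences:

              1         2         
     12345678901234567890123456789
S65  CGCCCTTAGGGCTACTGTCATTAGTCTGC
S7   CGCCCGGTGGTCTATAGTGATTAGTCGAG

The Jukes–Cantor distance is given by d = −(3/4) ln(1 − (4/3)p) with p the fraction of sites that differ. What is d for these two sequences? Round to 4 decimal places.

0.4618

Differing sites — 6:T/G; 7:T/G; 8:A/T; 11:G/T; 15:C/T; 16:T/A; 19:C/G; 27:T/G; 28:G/A; 29:C/G.
p = 10/29 = 0.344828.
d = −0.75 · ln(1 − (4/3)·0.344828) = −0.75 · ln(0.540229) = −0.75 · (-0.615762) = 0.4618.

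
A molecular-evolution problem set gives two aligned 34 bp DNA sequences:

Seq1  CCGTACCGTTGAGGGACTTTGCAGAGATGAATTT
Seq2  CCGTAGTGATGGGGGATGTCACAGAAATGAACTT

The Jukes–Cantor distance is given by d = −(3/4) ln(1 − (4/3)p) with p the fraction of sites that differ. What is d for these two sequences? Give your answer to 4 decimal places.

The sequences differ at positions 6 (C/G), 7 (C/T), 9 (T/A), 12 (A/G), 17 (C/T), 18 (T/G), 20 (T/C), 21 (G/A), 26 (G/A), 32 (T/C).
p = 10/34 = 0.294118.
d = −0.75 · ln(1 − (4/3)·0.294118) = −0.75 · ln(0.607843) = −0.75 · (-0.497839) = 0.3734.

0.3734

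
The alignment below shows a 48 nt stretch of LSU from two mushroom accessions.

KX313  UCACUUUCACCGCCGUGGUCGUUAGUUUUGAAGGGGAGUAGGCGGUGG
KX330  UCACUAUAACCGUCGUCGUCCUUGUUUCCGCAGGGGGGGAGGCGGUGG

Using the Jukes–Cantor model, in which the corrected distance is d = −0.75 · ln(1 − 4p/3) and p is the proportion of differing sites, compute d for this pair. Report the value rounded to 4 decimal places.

0.3041

Mismatches occur at site 6 (U/A), site 8 (C/A), site 13 (C/U), site 17 (G/C), site 21 (G/C), site 24 (A/G), site 25 (G/U), site 28 (U/C), site 29 (U/C), site 31 (A/C), site 37 (A/G), site 39 (U/G).
p = 12/48 = 0.250000.
d = −0.75 · ln(1 − (4/3)·0.250000) = −0.75 · ln(0.666667) = −0.75 · (-0.405465) = 0.3041.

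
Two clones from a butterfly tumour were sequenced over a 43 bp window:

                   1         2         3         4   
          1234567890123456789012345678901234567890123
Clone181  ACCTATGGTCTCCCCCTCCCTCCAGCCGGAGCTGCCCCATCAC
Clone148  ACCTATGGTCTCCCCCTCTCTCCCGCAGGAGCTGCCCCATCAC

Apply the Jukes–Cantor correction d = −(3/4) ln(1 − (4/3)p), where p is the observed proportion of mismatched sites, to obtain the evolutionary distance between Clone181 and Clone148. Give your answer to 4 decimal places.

Mismatches occur at site 19 (C/T), site 24 (A/C), site 27 (C/A).
p = 3/43 = 0.069767.
d = −0.75 · ln(1 − (4/3)·0.069767) = −0.75 · ln(0.906977) = −0.75 · (-0.097638) = 0.0732.

0.0732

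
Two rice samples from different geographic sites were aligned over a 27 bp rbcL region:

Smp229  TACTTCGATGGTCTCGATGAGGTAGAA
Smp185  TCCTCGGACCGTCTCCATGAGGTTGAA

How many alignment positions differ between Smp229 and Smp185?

Mismatches occur at site 2 (A→C), site 5 (T→C), site 6 (C→G), site 9 (T→C), site 10 (G→C), site 16 (G→C), site 24 (A→T).
That gives 7 mismatches out of 27 aligned sites, so the Hamming distance is 7.

7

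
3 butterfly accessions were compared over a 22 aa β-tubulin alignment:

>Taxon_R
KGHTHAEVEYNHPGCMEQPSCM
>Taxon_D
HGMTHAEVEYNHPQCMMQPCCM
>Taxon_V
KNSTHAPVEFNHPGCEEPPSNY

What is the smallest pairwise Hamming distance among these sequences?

5

Pairwise Hamming distances:
  Taxon_R vs Taxon_D: 5
  Taxon_R vs Taxon_V: 8
  Taxon_D vs Taxon_V: 12
The smallest is 5, between Taxon_R and Taxon_D.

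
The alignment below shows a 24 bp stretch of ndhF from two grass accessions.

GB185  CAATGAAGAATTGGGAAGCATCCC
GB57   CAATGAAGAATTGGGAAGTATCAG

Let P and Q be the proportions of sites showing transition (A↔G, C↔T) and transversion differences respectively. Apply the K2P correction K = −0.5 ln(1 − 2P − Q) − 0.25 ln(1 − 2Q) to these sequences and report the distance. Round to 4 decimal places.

Differing sites — 19:C/T (Ti); 23:C/A (Tv); 24:C/G (Tv).
Of the 3 differences, 1 transition and 2 transversions over 24 sites: P = 1/24 = 0.041667, Q = 2/24 = 0.083333.
d = −0.5·ln(0.833333) − 0.25·ln(0.833334) = −0.5·(-0.182322) − 0.25·(-0.182321) = 0.1367.

0.1367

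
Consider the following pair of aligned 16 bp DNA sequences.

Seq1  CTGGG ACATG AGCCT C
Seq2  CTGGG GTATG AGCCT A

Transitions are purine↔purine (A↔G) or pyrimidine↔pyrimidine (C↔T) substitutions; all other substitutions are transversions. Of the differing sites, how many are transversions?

Differing sites — 6:A/G (Ti); 7:C/T (Ti); 16:C/A (Tv).
Of the 3 differences, 2 transitions and 1 transversion, so the answer is 1.

1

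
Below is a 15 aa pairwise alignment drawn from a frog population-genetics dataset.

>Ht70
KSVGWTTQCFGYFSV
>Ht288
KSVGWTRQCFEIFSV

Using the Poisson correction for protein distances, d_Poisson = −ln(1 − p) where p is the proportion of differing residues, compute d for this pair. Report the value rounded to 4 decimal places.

0.2231

Mismatches occur at site 7 (T↔R), site 11 (G↔E), site 12 (Y↔I).
p = 3/15 = 0.200000.
d = −ln(1 − 0.200000) = −ln(0.800000) = 0.2231.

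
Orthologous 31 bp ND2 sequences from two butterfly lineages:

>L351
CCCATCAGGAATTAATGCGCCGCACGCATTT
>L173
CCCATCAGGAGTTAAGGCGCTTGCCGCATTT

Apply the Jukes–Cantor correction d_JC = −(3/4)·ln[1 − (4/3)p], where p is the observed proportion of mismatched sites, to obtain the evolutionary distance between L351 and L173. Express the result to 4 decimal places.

The sequences differ at positions 11 (A/G), 16 (T/G), 21 (C/T), 22 (G/T), 23 (C/G), 24 (A/C).
p = 6/31 = 0.193548.
d = −0.75 · ln(1 − (4/3)·0.193548) = −0.75 · ln(0.741936) = −0.75 · (-0.298492) = 0.2239.

0.2239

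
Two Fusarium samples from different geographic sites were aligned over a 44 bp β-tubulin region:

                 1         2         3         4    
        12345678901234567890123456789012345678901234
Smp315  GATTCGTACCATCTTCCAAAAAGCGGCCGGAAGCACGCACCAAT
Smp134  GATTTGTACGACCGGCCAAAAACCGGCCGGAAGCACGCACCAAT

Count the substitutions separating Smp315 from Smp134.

Mismatches occur at site 5 (C→T), site 10 (C→G), site 12 (T→C), site 14 (T→G), site 15 (T→G), site 23 (G→C).
That gives 6 mismatches out of 44 aligned sites, so the Hamming distance is 6.

6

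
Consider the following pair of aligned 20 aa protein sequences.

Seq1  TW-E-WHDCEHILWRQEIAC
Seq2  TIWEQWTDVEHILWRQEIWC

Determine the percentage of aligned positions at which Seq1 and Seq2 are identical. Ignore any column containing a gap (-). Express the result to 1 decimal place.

77.8%

Excluding the 2 gap columns leaves 18 comparable sites.
Differing sites — 2:W/I; 7:H/T; 9:C/V; 19:A/W.
14 of the 18 comparable sites match, so the percent identity is 14/18 × 100 = 77.8%.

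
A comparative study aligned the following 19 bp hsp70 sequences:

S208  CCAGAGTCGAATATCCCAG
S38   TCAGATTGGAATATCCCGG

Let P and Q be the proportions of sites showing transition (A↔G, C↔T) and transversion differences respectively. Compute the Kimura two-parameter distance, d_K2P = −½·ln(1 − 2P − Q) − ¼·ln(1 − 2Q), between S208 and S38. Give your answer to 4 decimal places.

0.2488

Mismatches occur at site 1 (C/T, transition), site 6 (G/T, transversion), site 8 (C/G, transversion), site 18 (A/G, transition).
Of the 4 differences, 2 transitions and 2 transversions over 19 sites: P = 2/19 = 0.105263, Q = 2/19 = 0.105263.
d = −0.5·ln(0.684211) − 0.25·ln(0.789474) = −0.5·(-0.379489) − 0.25·(-0.236388) = 0.2488.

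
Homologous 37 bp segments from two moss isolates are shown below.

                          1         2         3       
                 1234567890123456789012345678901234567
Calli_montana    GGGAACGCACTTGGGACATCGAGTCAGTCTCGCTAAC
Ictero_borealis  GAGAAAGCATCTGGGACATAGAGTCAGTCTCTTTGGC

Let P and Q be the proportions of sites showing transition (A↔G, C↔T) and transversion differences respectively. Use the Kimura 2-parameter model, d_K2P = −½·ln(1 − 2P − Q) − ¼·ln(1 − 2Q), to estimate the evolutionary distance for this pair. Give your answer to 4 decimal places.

Differing sites — 2:G/A (Ti); 6:C/A (Tv); 10:C/T (Ti); 11:T/C (Ti); 20:C/A (Tv); 32:G/T (Tv); 33:C/T (Ti); 35:A/G (Ti); 36:A/G (Ti).
Of the 9 differences, 6 transitions and 3 transversions over 37 sites: P = 6/37 = 0.162162, Q = 3/37 = 0.081081.
d = −0.5·ln(0.594595) − 0.25·ln(0.837838) = −0.5·(-0.519875) − 0.25·(-0.176931) = 0.3042.

0.3042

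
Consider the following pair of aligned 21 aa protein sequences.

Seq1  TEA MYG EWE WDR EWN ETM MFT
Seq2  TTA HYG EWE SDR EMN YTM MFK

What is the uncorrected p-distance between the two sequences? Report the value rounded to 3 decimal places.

Mismatches occur at site 2 (E→T), site 4 (M→H), site 10 (W→S), site 14 (W→M), site 16 (E→Y), site 21 (T→K).
There are 6 differences over 21 sites, so p = 6/21 = 0.286.

0.286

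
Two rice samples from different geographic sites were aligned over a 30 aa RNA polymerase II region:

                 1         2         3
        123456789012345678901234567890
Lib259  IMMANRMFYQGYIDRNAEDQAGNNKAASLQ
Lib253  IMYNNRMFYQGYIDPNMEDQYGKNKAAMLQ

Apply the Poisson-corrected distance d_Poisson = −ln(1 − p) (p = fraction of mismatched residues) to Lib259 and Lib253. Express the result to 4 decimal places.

The sequences differ at positions 3 (M/Y), 4 (A/N), 15 (R/P), 17 (A/M), 21 (A/Y), 23 (N/K), 28 (S/M).
p = 7/30 = 0.233333.
d = −ln(1 − 0.233333) = −ln(0.766667) = 0.2657.

0.2657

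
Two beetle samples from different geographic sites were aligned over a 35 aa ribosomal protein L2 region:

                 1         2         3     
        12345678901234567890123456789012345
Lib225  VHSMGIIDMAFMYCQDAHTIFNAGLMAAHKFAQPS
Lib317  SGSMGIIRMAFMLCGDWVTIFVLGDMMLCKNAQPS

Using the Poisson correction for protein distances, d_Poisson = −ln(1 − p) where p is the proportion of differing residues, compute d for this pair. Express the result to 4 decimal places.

The sequences differ at positions 1 (V/S), 2 (H/G), 8 (D/R), 13 (Y/L), 15 (Q/G), 17 (A/W), 18 (H/V), 22 (N/V), 23 (A/L), 25 (L/D), 27 (A/M), 28 (A/L), 29 (H/C), 31 (F/N).
p = 14/35 = 0.400000.
d = −ln(1 − 0.400000) = −ln(0.600000) = 0.5108.

0.5108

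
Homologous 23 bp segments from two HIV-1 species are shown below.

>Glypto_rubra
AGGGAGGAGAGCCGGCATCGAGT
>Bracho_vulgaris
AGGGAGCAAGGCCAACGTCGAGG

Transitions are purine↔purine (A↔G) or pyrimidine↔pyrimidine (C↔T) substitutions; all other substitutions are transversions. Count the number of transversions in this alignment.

Differing sites — 7:G/C (Tv); 9:G/A (Ti); 10:A/G (Ti); 14:G/A (Ti); 15:G/A (Ti); 17:A/G (Ti); 23:T/G (Tv).
Of the 7 differences, 5 transitions and 2 transversions, so the answer is 2.

2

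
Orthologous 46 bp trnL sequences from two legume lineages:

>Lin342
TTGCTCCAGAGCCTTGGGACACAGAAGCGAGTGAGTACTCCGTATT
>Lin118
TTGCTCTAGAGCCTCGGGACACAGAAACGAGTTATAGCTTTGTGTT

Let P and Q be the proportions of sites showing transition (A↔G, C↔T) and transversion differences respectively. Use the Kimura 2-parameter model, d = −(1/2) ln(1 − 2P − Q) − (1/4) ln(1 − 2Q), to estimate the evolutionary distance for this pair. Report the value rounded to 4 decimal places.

Mismatches occur at site 7 (C↔T, transition), site 15 (T↔C, transition), site 27 (G↔A, transition), site 33 (G↔T, transversion), site 35 (G↔T, transversion), site 36 (T↔A, transversion), site 37 (A↔G, transition), site 40 (C↔T, transition), site 41 (C↔T, transition), site 44 (A↔G, transition).
Of the 10 differences, 7 transitions and 3 transversions over 46 sites: P = 7/46 = 0.152174, Q = 3/46 = 0.065217.
d = −0.5·ln(0.630435) − 0.25·ln(0.869566) = −0.5·(-0.461345) − 0.25·(-0.139761) = 0.2656.

0.2656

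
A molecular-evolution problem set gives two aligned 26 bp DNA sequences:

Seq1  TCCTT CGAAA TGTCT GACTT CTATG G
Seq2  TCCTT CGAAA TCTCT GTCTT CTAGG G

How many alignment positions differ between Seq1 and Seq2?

Mismatches occur at site 12 (G/C), site 17 (A/T), site 24 (T/G).
That gives 3 mismatches out of 26 aligned sites, so the Hamming distance is 3.

3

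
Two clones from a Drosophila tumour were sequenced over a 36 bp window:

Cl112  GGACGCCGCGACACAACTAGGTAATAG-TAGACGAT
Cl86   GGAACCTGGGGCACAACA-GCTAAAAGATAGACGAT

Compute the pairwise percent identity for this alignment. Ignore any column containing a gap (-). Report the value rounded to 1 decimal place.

Excluding the 2 gap columns leaves 34 comparable sites.
Mismatches occur at site 4 (C/A), site 5 (G/C), site 7 (C/T), site 9 (C/G), site 11 (A/G), site 18 (T/A), site 21 (G/C), site 25 (T/A).
26 of the 34 comparable sites match, so the percent identity is 26/34 × 100 = 76.5%.

76.5%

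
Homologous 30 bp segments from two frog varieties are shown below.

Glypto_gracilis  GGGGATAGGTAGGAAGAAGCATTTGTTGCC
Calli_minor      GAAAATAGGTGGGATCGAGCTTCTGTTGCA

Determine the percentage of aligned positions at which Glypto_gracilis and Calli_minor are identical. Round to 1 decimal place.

Differing sites — 2:G/A; 3:G/A; 4:G/A; 11:A/G; 15:A/T; 16:G/C; 17:A/G; 21:A/T; 23:T/C; 30:C/A.
20 of the 30 sites match, so the percent identity is 20/30 × 100 = 66.7%.

66.7%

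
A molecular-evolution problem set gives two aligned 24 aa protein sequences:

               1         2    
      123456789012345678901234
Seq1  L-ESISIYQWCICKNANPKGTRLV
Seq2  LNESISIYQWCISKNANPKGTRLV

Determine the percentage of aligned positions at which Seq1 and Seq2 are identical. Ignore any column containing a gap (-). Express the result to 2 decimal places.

Excluding the 1 gap column leaves 23 comparable sites.
A single mismatch occurs at site 13 (C/S).
22 of the 23 comparable sites match, so the percent identity is 22/23 × 100 = 95.65%.

95.65%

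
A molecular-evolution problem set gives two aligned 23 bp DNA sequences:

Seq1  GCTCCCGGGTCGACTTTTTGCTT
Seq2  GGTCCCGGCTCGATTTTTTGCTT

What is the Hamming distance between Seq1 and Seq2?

3

The sequences differ at positions 2 (C/G), 9 (G/C), 14 (C/T).
That gives 3 mismatches out of 23 aligned sites, so the Hamming distance is 3.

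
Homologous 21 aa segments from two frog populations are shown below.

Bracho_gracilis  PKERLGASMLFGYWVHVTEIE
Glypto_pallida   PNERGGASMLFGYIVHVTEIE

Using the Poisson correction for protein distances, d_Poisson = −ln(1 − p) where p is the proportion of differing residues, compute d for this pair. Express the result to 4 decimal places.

Differing sites — 2:K/N; 5:L/G; 14:W/I.
p = 3/21 = 0.142857.
d = −ln(1 − 0.142857) = −ln(0.857143) = 0.1542.

0.1542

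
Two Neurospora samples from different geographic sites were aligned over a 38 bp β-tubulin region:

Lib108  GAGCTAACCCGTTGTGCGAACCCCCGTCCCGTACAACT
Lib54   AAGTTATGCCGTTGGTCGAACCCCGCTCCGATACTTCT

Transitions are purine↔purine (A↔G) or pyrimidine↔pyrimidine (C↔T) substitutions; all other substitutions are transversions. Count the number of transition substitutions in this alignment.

Differing sites — 1:G/A (Ti); 4:C/T (Ti); 7:A/T (Tv); 8:C/G (Tv); 15:T/G (Tv); 16:G/T (Tv); 25:C/G (Tv); 26:G/C (Tv); 30:C/G (Tv); 31:G/A (Ti); 35:A/T (Tv); 36:A/T (Tv).
Of the 12 differences, 3 transitions and 9 transversions, so the answer is 3.

3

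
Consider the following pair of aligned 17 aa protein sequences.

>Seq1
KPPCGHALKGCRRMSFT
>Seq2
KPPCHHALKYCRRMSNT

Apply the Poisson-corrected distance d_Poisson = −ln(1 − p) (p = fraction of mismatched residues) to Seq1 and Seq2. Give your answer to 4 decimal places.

0.1942

Differing sites — 5:G/H; 10:G/Y; 16:F/N.
p = 3/17 = 0.176471.
d = −ln(1 − 0.176471) = −ln(0.823529) = 0.1942.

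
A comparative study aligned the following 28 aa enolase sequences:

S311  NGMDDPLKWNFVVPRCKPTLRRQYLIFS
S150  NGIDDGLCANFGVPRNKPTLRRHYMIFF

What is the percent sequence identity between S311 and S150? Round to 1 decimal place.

Mismatches occur at site 3 (M→I), site 6 (P→G), site 8 (K→C), site 9 (W→A), site 12 (V→G), site 16 (C→N), site 23 (Q→H), site 25 (L→M), site 28 (S→F).
19 of the 28 sites match, so the percent identity is 19/28 × 100 = 67.9%.

67.9%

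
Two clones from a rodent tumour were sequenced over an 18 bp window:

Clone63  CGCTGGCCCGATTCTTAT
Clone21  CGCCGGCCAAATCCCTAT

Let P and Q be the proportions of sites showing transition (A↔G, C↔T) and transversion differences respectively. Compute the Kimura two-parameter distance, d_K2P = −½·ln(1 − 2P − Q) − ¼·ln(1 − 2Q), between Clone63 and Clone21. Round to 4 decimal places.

The sequences differ at positions 4 (T/C, transition), 9 (C/A, transversion), 10 (G/A, transition), 13 (T/C, transition), 15 (T/C, transition).
Of the 5 differences, 4 transitions and 1 transversion over 18 sites: P = 4/18 = 0.222222, Q = 1/18 = 0.055556.
d = −0.5·ln(0.500000) − 0.25·ln(0.888888) = −0.5·(-0.693147) − 0.25·(-0.117784) = 0.3760.

0.3760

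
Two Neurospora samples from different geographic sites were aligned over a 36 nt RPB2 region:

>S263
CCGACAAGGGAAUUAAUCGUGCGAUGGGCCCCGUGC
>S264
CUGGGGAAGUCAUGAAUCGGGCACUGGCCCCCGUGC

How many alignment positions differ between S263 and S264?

The sequences differ at positions 2 (C/U), 4 (A/G), 5 (C/G), 6 (A/G), 8 (G/A), 10 (G/U), 11 (A/C), 14 (U/G), 20 (U/G), 23 (G/A), 24 (A/C), 28 (G/C).
That gives 12 mismatches out of 36 aligned sites, so the Hamming distance is 12.

12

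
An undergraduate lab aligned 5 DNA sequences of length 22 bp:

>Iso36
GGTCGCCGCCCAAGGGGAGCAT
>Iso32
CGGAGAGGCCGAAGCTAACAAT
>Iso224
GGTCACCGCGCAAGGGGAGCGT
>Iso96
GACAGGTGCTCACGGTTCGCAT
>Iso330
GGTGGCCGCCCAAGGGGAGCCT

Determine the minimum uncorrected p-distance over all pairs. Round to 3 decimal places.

0.091

Pairwise Hamming distances:
  Iso36 vs Iso32: 11
  Iso36 vs Iso224: 3
  Iso36 vs Iso96: 10
  Iso36 vs Iso330: 2
  Iso32 vs Iso224: 14
  Iso32 vs Iso96: 13
  Iso32 vs Iso330: 12
  Iso224 vs Iso96: 12
  Iso224 vs Iso330: 4
  Iso96 vs Iso330: 11
The smallest is 2 mismatches, between Iso36 and Iso330; p = 2/22 = 0.091.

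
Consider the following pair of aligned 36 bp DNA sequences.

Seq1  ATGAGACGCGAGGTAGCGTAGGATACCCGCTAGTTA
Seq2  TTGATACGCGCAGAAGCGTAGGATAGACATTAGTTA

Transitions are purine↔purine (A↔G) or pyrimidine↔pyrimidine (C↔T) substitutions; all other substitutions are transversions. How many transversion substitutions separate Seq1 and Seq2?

Mismatches occur at site 1 (A↔T, transversion), site 5 (G↔T, transversion), site 11 (A↔C, transversion), site 12 (G↔A, transition), site 14 (T↔A, transversion), site 26 (C↔G, transversion), site 27 (C↔A, transversion), site 29 (G↔A, transition), site 30 (C↔T, transition).
Of the 9 differences, 3 transitions and 6 transversions, so the answer is 6.

6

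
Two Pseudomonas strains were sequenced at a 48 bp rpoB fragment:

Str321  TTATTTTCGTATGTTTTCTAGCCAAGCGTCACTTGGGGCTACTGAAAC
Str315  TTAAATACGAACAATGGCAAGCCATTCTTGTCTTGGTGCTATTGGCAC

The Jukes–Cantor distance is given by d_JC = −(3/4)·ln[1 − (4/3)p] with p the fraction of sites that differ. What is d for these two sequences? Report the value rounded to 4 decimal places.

The sequences differ at positions 4 (T/A), 5 (T/A), 7 (T/A), 10 (T/A), 12 (T/C), 13 (G/A), 14 (T/A), 16 (T/G), 17 (T/G), 19 (T/A), 25 (A/T), 26 (G/T), 28 (G/T), 30 (C/G), 31 (A/T), 37 (G/T), 42 (C/T), 45 (A/G), 46 (A/C).
p = 19/48 = 0.395833.
d = −0.75 · ln(1 − (4/3)·0.395833) = −0.75 · ln(0.472223) = −0.75 · (-0.750304) = 0.5627.

0.5627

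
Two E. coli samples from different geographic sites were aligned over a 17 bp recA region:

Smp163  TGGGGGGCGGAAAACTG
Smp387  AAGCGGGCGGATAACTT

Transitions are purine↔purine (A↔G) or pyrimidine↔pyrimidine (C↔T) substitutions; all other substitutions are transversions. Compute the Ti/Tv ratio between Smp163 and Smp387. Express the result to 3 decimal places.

The sequences differ at positions 1 (T/A, transversion), 2 (G/A, transition), 4 (G/C, transversion), 12 (A/T, transversion), 17 (G/T, transversion).
Of the 5 differences, 1 transition and 4 transversions, so Ti/Tv = 1/4 = 0.250.

0.250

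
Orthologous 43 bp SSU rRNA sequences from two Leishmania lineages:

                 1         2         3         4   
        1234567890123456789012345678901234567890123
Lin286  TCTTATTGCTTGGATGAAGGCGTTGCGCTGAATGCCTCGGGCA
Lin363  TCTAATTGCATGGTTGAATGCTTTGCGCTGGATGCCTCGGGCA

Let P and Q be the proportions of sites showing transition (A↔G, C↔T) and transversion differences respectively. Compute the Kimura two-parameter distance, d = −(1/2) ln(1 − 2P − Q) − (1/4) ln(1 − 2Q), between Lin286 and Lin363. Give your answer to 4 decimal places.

0.1550

The sequences differ at positions 4 (T/A, transversion), 10 (T/A, transversion), 14 (A/T, transversion), 19 (G/T, transversion), 22 (G/T, transversion), 31 (A/G, transition).
Of the 6 differences, 1 transition and 5 transversions over 43 sites: P = 1/43 = 0.023256, Q = 5/43 = 0.116279.
d = −0.5·ln(0.837209) − 0.25·ln(0.767442) = −0.5·(-0.177682) − 0.25·(-0.264692) = 0.1550.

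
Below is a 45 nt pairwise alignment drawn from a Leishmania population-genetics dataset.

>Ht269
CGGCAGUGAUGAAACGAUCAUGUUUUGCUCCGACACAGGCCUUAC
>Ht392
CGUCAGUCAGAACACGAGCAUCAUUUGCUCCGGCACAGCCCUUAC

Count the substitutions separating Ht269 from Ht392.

The sequences differ at positions 3 (G/U), 8 (G/C), 10 (U/G), 11 (G/A), 13 (A/C), 18 (U/G), 22 (G/C), 23 (U/A), 33 (A/G), 39 (G/C).
That gives 10 mismatches out of 45 aligned sites, so the Hamming distance is 10.

10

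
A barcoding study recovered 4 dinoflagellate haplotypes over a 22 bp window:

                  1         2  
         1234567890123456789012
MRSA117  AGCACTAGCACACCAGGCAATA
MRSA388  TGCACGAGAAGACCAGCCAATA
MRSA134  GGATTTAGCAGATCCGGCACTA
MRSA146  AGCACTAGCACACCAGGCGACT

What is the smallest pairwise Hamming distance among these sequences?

Pairwise Hamming distances:
  MRSA117 vs MRSA388: 5
  MRSA117 vs MRSA134: 8
  MRSA117 vs MRSA146: 3
  MRSA388 vs MRSA134: 10
  MRSA388 vs MRSA146: 8
  MRSA134 vs MRSA146: 11
The smallest is 3, between MRSA117 and MRSA146.

3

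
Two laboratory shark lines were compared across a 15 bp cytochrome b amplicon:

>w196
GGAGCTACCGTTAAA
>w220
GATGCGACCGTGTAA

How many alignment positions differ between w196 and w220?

5

Mismatches occur at site 2 (G↔A), site 3 (A↔T), site 6 (T↔G), site 12 (T↔G), site 13 (A↔T).
That gives 5 mismatches out of 15 aligned sites, so the Hamming distance is 5.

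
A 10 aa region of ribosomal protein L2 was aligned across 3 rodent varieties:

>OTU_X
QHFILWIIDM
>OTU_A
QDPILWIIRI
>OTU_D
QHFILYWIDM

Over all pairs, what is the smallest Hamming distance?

Pairwise Hamming distances:
  OTU_X vs OTU_A: 4
  OTU_X vs OTU_D: 2
  OTU_A vs OTU_D: 6
The smallest is 2, between OTU_X and OTU_D.

2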